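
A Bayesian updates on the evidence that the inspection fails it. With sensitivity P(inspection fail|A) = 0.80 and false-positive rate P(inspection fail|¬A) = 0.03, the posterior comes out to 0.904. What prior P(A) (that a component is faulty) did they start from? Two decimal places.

In odds form, posterior odds = prior odds × likelihood ratio, so prior odds = posterior odds ÷ LR.
Posterior odds = 0.904/(1−0.904) = 9.4167. LR = 0.80/0.03 = 26.6667.
Prior odds = 9.4167/26.6667 = 0.3531, so P(A) = 0.3531/(1+0.3531) ≈ 0.26.

P(A) = 0.26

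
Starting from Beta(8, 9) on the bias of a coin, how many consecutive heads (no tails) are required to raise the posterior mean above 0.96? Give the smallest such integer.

k = 209

After k heads and 0 tails the posterior is Beta(8+k, 9), with mean (8+k)/(8+9+k).
Set (8+k)/(17+k) > 0.96 and solve: k > (0.96·17 − 8)/(1 − 0.96) = 208.000.
The smallest integer exceeding 208.000 is 209.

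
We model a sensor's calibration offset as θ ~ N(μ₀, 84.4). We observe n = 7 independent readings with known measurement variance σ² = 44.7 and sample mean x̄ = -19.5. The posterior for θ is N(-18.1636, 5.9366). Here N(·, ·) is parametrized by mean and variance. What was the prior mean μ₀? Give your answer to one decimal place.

With known observation variance, the Normal–Normal posterior has precision τ_n = τ₀ + n/σ² and mean μ_n = (τ₀μ₀ + (n/σ²)x̄)/τ_n.
Here τ₀ = 1/84.4 = 0.011848 and τ_data = 7/44.7 = 0.156600, so τ_n = 0.168448.
Rearranging for μ₀: μ₀ = (μ_n·τ_n − τ_data·x̄)/τ₀ = (-18.1636·0.168448 − 0.156600·-19.5) / 0.011848 = -0.005922/0.011848 ≈ -0.5.

μ₀ = -0.5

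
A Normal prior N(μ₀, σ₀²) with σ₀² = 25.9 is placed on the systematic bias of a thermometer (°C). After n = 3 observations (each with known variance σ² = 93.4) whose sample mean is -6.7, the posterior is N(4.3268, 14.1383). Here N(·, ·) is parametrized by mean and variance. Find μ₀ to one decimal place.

The posterior mean is a precision-weighted average: μ_n = (τ₀μ₀ + τ_data·x̄)/(τ₀+τ_data), with τ₀=1/σ₀² and τ_data=n/σ².
Here τ₀ = 1/25.9 = 0.038610 and τ_data = 3/93.4 = 0.032120, so τ_n = 0.070730.
Rearranging for μ₀: μ₀ = (μ_n·τ_n − τ_data·x̄)/τ₀ = (4.3268·0.070730 − 0.032120·-6.7) / 0.038610 = 0.521239/0.038610 ≈ 13.5.

μ₀ = 13.5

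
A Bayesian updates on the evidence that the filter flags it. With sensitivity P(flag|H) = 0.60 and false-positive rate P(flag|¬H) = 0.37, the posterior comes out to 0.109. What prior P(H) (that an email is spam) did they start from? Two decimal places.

Bayes' rule in odds form gives O(H|E) = O(H)·[P(E|H)/P(E|¬H)], hence O(H) = O(H|E)/LR.
Posterior odds = 0.109/(1−0.109) = 0.1223. LR = 0.60/0.37 = 1.6216.
Prior odds = 0.1223/1.6216 = 0.0754, so P(H) = 0.0754/(1+0.0754) ≈ 0.07.

P(H) = 0.07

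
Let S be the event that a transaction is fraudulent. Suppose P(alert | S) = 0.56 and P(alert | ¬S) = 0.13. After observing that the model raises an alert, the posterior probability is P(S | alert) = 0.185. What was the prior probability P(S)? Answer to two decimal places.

P(S) = 0.05

In odds form, posterior odds = prior odds × likelihood ratio, so prior odds = posterior odds ÷ LR.
Posterior odds = 0.185/(1−0.185) = 0.2270. LR = 0.56/0.13 = 4.3077.
Prior odds = 0.2270/4.3077 = 0.0527, so P(S) = 0.0527/(1+0.0527) ≈ 0.05.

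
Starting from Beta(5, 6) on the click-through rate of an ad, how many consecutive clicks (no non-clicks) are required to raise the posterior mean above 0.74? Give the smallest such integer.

After k clicks and 0 non-clicks the posterior is Beta(5+k, 6), with mean (5+k)/(5+6+k).
Set (5+k)/(11+k) > 0.74 and solve: k > (0.74·11 − 5)/(1 − 0.74) = 12.077.
The smallest integer exceeding 12.077 is 13.

k = 13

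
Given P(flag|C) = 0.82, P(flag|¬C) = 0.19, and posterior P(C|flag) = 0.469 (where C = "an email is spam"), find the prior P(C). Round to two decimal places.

Bayes' rule in odds form gives O(C|E) = O(C)·[P(E|C)/P(E|¬C)], hence O(C) = O(C|E)/LR.
Posterior odds = 0.469/(1−0.469) = 0.8832. LR = 0.82/0.19 = 4.3158.
Prior odds = 0.8832/4.3158 = 0.2046, so P(C) = 0.2046/(1+0.2046) ≈ 0.17.

P(C) = 0.17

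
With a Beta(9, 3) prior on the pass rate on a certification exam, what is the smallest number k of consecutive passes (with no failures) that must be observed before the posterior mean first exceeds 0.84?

k = 7

After k passes and 0 failures the posterior is Beta(9+k, 3), with mean (9+k)/(9+3+k).
Set (9+k)/(12+k) > 0.84 and solve: k > (0.84·12 − 9)/(1 − 0.84) = 6.750.
The smallest integer exceeding 6.750 is 7, and checking k=7: (16)/(19) = 0.8421 > 0.84.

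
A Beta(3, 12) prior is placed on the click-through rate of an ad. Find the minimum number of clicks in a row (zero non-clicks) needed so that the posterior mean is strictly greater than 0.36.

After k clicks and 0 non-clicks the posterior is Beta(3+k, 12), with mean (3+k)/(3+12+k).
Set (3+k)/(15+k) > 0.36 and solve: k > (0.36·15 − 3)/(1 − 0.36) = 3.750.
The smallest integer exceeding 3.750 is 4.

k = 4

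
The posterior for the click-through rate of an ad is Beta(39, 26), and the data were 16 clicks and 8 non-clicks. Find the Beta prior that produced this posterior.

A Beta(α, β) prior with s successes and f failures in binomial data gives a Beta(α+s, β+f) posterior.
Subtract the data counts: 39−16=23, 26−8=18.

Beta(23, 18)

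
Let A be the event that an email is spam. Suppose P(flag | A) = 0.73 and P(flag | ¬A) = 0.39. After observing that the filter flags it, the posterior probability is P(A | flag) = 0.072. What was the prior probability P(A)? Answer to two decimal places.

P(A) = 0.04

In odds form, posterior odds = prior odds × likelihood ratio, so prior odds = posterior odds ÷ LR.
Posterior odds = 0.072/(1−0.072) = 0.0776. LR = 0.73/0.39 = 1.8718.
Prior odds = 0.0776/1.8718 = 0.0415, so P(A) = 0.0415/(1+0.0415) ≈ 0.04.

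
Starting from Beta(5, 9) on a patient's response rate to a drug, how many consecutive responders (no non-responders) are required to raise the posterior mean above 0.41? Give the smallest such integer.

k = 2

After k responders and 0 non-responders the posterior is Beta(5+k, 9), with mean (5+k)/(5+9+k).
Set (5+k)/(14+k) > 0.41 and solve: k > (0.41·14 − 5)/(1 − 0.41) = 1.254.
The smallest integer exceeding 1.254 is 2, and checking k=2: (7)/(16) = 0.4375 > 0.41.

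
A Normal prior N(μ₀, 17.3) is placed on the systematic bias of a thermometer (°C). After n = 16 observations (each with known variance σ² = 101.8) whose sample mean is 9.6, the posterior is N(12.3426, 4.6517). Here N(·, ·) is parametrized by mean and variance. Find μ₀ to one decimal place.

The posterior mean is a precision-weighted average: μ_n = (τ₀μ₀ + τ_data·x̄)/(τ₀+τ_data), with τ₀=1/σ₀² and τ_data=n/σ².
Here τ₀ = 1/17.3 = 0.057803 and τ_data = 16/101.8 = 0.157171, so τ_n = 0.214974.
Rearranging for μ₀: μ₀ = (μ_n·τ_n − τ_data·x̄)/τ₀ = (12.3426·0.214974 − 0.157171·9.6) / 0.057803 = 1.144496/0.057803 ≈ 19.8.

μ₀ = 19.8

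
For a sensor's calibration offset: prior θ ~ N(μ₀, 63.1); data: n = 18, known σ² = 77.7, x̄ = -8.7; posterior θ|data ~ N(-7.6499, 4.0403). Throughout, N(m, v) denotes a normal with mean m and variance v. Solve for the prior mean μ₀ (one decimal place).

The posterior mean is a precision-weighted average: μ_n = (τ₀μ₀ + τ_data·x̄)/(τ₀+τ_data), with τ₀=1/σ₀² and τ_data=n/σ².
Here τ₀ = 1/63.1 = 0.015848 and τ_data = 18/77.7 = 0.231660, so τ_n = 0.247508.
Rearranging for μ₀: μ₀ = (μ_n·τ_n − τ_data·x̄)/τ₀ = (-7.6499·0.247508 − 0.231660·-8.7) / 0.015848 = 0.122031/0.015848 ≈ 7.7.

μ₀ = 7.7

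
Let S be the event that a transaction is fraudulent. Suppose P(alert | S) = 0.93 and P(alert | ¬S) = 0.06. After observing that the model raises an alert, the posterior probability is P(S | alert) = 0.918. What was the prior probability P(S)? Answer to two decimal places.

Bayes' rule in odds form gives O(S|E) = O(S)·[P(E|S)/P(E|¬S)], hence O(S) = O(S|E)/LR.
Posterior odds = 0.918/(1−0.918) = 11.1951. LR = 0.93/0.06 = 15.5000.
Prior odds = 11.1951/15.5000 = 0.7223, so P(S) = 0.7223/(1+0.7223) ≈ 0.42.

P(S) = 0.42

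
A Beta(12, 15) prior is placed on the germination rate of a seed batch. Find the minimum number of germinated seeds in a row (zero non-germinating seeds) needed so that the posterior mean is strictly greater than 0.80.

k = 49

After k germinated seeds and 0 non-germinating seeds the posterior is Beta(12+k, 15), with mean (12+k)/(12+15+k).
Set (12+k)/(27+k) > 0.80 and solve: k > (0.80·27 − 12)/(1 − 0.80) = 48.000.
The smallest integer exceeding 48.000 is 49.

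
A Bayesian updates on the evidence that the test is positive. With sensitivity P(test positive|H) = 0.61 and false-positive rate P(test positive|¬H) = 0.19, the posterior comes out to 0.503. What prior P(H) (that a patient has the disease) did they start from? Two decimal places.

P(H) = 0.24

In odds form, posterior odds = prior odds × likelihood ratio, so prior odds = posterior odds ÷ LR.
Posterior odds = 0.503/(1−0.503) = 1.0121. LR = 0.61/0.19 = 3.2105.
Prior odds = 1.0121/3.2105 = 0.3152, so P(H) = 0.3152/(1+0.3152) ≈ 0.24.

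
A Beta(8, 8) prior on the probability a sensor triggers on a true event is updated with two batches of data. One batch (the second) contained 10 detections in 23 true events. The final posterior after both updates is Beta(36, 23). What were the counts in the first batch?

18 detections and 2 misses

Because Beta–binomial updating is additive in the counts, the combined data contributed (α_post−α_prior, β_post−β_prior) successes and failures.
Total across both batches: 36−8=28 detections, 23−8=15 misses.
Subtract the second batch: 28−10=18 detections and 15−13=2 misses.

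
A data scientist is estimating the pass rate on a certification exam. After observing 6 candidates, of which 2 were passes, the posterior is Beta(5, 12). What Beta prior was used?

Beta(3, 8)

A Beta(α, β) prior with s successes and f failures in binomial data gives a Beta(α+s, β+f) posterior.
So α = 5 − 2 = 3 and β = 12 − 4 = 8.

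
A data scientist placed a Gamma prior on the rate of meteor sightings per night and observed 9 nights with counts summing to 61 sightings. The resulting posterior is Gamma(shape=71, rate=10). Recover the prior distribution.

Gamma(shape=10, rate=1)

A Gamma(α, β) prior (rate parametrization) on a Poisson rate with n observations summing to S gives posterior Gamma(α+S, β+n).
So α = 71 − 61 = 10 and β = 10 − 9 = 1.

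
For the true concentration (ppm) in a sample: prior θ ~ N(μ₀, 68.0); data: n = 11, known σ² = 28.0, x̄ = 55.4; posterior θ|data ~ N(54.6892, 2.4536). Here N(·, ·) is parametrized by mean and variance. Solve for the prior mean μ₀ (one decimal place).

With known observation variance, the Normal–Normal posterior has precision τ_n = τ₀ + n/σ² and mean μ_n = (τ₀μ₀ + (n/σ²)x̄)/τ_n.
Here τ₀ = 1/68.0 = 0.014706 and τ_data = 11/28.0 = 0.392857, so τ_n = 0.407563.
Rearranging for μ₀: μ₀ = (μ_n·τ_n − τ_data·x̄)/τ₀ = (54.6892·0.407563 − 0.392857·55.4) / 0.014706 = 0.525017/0.014706 ≈ 35.7.

μ₀ = 35.7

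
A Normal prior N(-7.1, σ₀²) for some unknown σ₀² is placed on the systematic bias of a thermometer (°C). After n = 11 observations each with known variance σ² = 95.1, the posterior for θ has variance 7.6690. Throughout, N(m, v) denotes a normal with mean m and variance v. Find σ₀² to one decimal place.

For the Normal–Normal model with known σ², precisions add: τ_n = τ₀ + n/σ².
So 1/σ₀² = 1/7.6690 − 11/95.1 = 0.130395 − 0.115668 = 0.014727.
Hence σ₀² = 1/0.014727 ≈ 67.9.

σ₀² = 67.9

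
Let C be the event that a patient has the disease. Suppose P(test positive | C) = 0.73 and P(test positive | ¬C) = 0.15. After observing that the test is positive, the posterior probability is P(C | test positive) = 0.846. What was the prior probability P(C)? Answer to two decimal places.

P(C) = 0.53

In odds form, posterior odds = prior odds × likelihood ratio, so prior odds = posterior odds ÷ LR.
Posterior odds = 0.846/(1−0.846) = 5.4935. LR = 0.73/0.15 = 4.8667.
Prior odds = 5.4935/4.8667 = 1.1288, so P(C) = 1.1288/(1+1.1288) ≈ 0.53.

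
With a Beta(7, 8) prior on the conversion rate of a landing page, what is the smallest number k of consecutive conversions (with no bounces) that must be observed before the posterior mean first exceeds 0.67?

After k conversions and 0 bounces the posterior is Beta(7+k, 8), with mean (7+k)/(7+8+k).
Set (7+k)/(15+k) > 0.67 and solve: k > (0.67·15 − 7)/(1 − 0.67) = 9.242.
The smallest integer exceeding 9.242 is 10, and checking k=10: (17)/(25) = 0.6800 > 0.67.

k = 10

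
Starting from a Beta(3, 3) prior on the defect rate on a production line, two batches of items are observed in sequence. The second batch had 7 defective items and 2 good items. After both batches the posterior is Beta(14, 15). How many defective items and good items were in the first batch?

Sequential conjugate updates are equivalent to a single update on the pooled data, so total successes = posterior α − prior α and total failures = posterior β − prior β.
Total across both batches: 14−3=11 defective items, 15−3=12 good items.
Subtract the second batch: 11−7=4 defective items and 12−2=10 good items.

4 defective items and 10 good items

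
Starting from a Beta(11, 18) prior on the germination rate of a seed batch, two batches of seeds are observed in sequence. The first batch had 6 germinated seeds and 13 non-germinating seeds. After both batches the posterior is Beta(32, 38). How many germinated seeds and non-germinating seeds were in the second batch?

15 germinated seeds and 7 non-germinating seeds

Sequential conjugate updates are equivalent to a single update on the pooled data, so total successes = posterior α − prior α and total failures = posterior β − prior β.
Total across both batches: 32−11=21 germinated seeds, 38−18=20 non-germinating seeds.
Subtract the first batch: 21−6=15 germinated seeds and 20−13=7 non-germinating seeds.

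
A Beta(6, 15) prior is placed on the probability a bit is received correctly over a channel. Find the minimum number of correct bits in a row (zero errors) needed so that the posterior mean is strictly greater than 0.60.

k = 17

After k correct bits and 0 errors the posterior is Beta(6+k, 15), with mean (6+k)/(6+15+k).
Set (6+k)/(21+k) > 0.60 and solve: k > (0.60·21 − 6)/(1 − 0.60) = 16.500.
The smallest integer exceeding 16.500 is 17.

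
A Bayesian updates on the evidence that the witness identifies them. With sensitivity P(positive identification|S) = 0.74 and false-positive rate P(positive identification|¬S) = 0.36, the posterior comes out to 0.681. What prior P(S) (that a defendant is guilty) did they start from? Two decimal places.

P(S) = 0.51

Bayes' rule in odds form gives O(S|E) = O(S)·[P(E|S)/P(E|¬S)], hence O(S) = O(S|E)/LR.
Posterior odds = 0.681/(1−0.681) = 2.1348. LR = 0.74/0.36 = 2.0556.
Prior odds = 2.1348/2.0556 = 1.0385, so P(S) = 1.0385/(1+1.0385) ≈ 0.51.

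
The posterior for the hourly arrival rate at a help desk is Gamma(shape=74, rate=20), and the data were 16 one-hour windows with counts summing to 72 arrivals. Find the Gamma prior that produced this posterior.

Gamma(shape=2, rate=4)

A Gamma(α, β) prior (rate parametrization) on a Poisson rate with n observations summing to S gives posterior Gamma(α+S, β+n).
So α = 74 − 72 = 2 and β = 20 − 16 = 4.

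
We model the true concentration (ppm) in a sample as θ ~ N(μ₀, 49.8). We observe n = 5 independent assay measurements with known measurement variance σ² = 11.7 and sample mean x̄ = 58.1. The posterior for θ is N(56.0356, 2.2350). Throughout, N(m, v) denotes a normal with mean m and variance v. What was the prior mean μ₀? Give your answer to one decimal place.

μ₀ = 12.1

The posterior mean is a precision-weighted average: μ_n = (τ₀μ₀ + τ_data·x̄)/(τ₀+τ_data), with τ₀=1/σ₀² and τ_data=n/σ².
Here τ₀ = 1/49.8 = 0.020080 and τ_data = 5/11.7 = 0.427350, so τ_n = 0.447430.
Rearranging for μ₀: μ₀ = (μ_n·τ_n − τ_data·x̄)/τ₀ = (56.0356·0.447430 − 0.427350·58.1) / 0.020080 = 0.242974/0.020080 ≈ 12.1.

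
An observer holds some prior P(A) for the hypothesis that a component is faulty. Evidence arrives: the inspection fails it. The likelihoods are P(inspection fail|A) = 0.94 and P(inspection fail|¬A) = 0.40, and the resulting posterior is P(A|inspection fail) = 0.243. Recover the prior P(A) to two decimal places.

In odds form, posterior odds = prior odds × likelihood ratio, so prior odds = posterior odds ÷ LR.
Posterior odds = 0.243/(1−0.243) = 0.3210. LR = 0.94/0.40 = 2.3500.
Prior odds = 0.3210/2.3500 = 0.1366, so P(A) = 0.1366/(1+0.1366) ≈ 0.12.

P(A) = 0.12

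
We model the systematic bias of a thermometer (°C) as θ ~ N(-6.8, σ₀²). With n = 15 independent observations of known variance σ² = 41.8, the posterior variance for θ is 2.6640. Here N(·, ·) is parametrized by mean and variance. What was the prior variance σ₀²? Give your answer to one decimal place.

Posterior precision equals prior precision plus data precision: 1/σ_n² = 1/σ₀² + n/σ².
So 1/σ₀² = 1/2.6640 − 15/41.8 = 0.375375 − 0.358852 = 0.016523.
Hence σ₀² = 1/0.016523 ≈ 60.5.

σ₀² = 60.5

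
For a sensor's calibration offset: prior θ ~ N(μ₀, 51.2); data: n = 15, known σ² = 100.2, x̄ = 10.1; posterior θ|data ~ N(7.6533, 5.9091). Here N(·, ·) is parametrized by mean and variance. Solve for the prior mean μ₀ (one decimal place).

The posterior mean is a precision-weighted average: μ_n = (τ₀μ₀ + τ_data·x̄)/(τ₀+τ_data), with τ₀=1/σ₀² and τ_data=n/σ².
Here τ₀ = 1/51.2 = 0.019531 and τ_data = 15/100.2 = 0.149701, so τ_n = 0.169232.
Rearranging for μ₀: μ₀ = (μ_n·τ_n − τ_data·x̄)/τ₀ = (7.6533·0.169232 − 0.149701·10.1) / 0.019531 = -0.216797/0.019531 ≈ -11.1.

μ₀ = -11.1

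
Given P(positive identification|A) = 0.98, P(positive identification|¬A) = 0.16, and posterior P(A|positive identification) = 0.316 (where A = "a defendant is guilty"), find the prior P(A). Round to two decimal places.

Bayes' rule in odds form gives O(A|E) = O(A)·[P(E|A)/P(E|¬A)], hence O(A) = O(A|E)/LR.
Posterior odds = 0.316/(1−0.316) = 0.4620. LR = 0.98/0.16 = 6.1250.
Prior odds = 0.4620/6.1250 = 0.0754, so P(A) = 0.0754/(1+0.0754) ≈ 0.07.

P(A) = 0.07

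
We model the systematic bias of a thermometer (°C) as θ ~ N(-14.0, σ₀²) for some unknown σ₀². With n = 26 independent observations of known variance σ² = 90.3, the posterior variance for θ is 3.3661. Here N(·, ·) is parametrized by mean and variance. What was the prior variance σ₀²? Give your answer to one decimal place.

For the Normal–Normal model with known σ², precisions add: τ_n = τ₀ + n/σ².
So 1/σ₀² = 1/3.3661 − 26/90.3 = 0.297080 − 0.287929 = 0.009151.
Hence σ₀² = 1/0.009151 ≈ 109.3.

σ₀² = 109.3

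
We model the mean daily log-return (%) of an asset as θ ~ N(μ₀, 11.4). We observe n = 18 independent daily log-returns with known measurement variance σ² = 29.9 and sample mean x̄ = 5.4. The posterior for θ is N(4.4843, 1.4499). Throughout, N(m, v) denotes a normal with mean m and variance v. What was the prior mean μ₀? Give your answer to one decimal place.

With known observation variance, the Normal–Normal posterior has precision τ_n = τ₀ + n/σ² and mean μ_n = (τ₀μ₀ + (n/σ²)x̄)/τ_n.
Here τ₀ = 1/11.4 = 0.087719 and τ_data = 18/29.9 = 0.602007, so τ_n = 0.689726.
Rearranging for μ₀: μ₀ = (μ_n·τ_n − τ_data·x̄)/τ₀ = (4.4843·0.689726 − 0.602007·5.4) / 0.087719 = -0.157899/0.087719 ≈ -1.8.

μ₀ = -1.8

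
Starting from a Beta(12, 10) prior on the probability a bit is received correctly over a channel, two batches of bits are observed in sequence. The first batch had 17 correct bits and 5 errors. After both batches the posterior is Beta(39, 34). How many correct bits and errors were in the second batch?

Sequential conjugate updates are equivalent to a single update on the pooled data, so total successes = posterior α − prior α and total failures = posterior β − prior β.
Total across both batches: 39−12=27 correct bits, 34−10=24 errors.
Subtract the first batch: 27−17=10 correct bits and 24−5=19 errors.

10 correct bits and 19 errors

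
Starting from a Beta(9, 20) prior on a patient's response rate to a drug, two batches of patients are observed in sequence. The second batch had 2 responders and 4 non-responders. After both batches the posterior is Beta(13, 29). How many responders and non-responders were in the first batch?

2 responders and 5 non-responders

Because Beta–binomial updating is additive in the counts, the combined data contributed (α_post−α_prior, β_post−β_prior) successes and failures.
Total across both batches: 13−9=4 responders, 29−20=9 non-responders.
Subtract the second batch: 4−2=2 responders and 9−4=5 non-responders.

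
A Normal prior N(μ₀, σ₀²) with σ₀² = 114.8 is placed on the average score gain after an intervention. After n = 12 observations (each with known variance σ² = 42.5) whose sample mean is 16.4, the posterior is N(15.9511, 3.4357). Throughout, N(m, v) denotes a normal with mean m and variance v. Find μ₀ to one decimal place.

The posterior mean is a precision-weighted average: μ_n = (τ₀μ₀ + τ_data·x̄)/(τ₀+τ_data), with τ₀=1/σ₀² and τ_data=n/σ².
Here τ₀ = 1/114.8 = 0.008711 and τ_data = 12/42.5 = 0.282353, so τ_n = 0.291064.
Rearranging for μ₀: μ₀ = (μ_n·τ_n − τ_data·x̄)/τ₀ = (15.9511·0.291064 − 0.282353·16.4) / 0.008711 = 0.012202/0.008711 ≈ 1.4.

μ₀ = 1.4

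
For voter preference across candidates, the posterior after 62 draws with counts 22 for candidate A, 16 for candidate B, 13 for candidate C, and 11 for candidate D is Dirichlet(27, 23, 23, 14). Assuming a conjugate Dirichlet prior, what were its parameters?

For a Dirichlet(α) prior with multinomial counts c, the posterior is Dirichlet(α + c) componentwise.
Subtract each count from the matching posterior parameter: 27−22=5, 23−16=7, 23−13=10, 14−11=3.

Dirichlet(5, 7, 10, 3)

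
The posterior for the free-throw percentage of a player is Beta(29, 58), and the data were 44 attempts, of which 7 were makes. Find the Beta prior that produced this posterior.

Under Beta–binomial conjugacy the posterior parameters are (α+s, β+f).
Subtract the data counts: 29−7=22, 58−37=21.

Beta(22, 21)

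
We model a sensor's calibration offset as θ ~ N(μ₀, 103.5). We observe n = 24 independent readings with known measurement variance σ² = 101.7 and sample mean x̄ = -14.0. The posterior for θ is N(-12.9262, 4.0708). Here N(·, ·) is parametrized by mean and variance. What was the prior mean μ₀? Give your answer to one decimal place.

The posterior mean is a precision-weighted average: μ_n = (τ₀μ₀ + τ_data·x̄)/(τ₀+τ_data), with τ₀=1/σ₀² and τ_data=n/σ².
Here τ₀ = 1/103.5 = 0.009662 and τ_data = 24/101.7 = 0.235988, so τ_n = 0.245650.
Rearranging for μ₀: μ₀ = (μ_n·τ_n − τ_data·x̄)/τ₀ = (-12.9262·0.245650 − 0.235988·-14.0) / 0.009662 = 0.128511/0.009662 ≈ 13.3.

μ₀ = 13.3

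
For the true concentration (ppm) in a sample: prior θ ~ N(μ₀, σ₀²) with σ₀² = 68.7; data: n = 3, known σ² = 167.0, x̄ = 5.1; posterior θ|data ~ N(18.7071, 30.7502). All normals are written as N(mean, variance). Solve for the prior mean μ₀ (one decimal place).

With known observation variance, the Normal–Normal posterior has precision τ_n = τ₀ + n/σ² and mean μ_n = (τ₀μ₀ + (n/σ²)x̄)/τ_n.
Here τ₀ = 1/68.7 = 0.014556 and τ_data = 3/167.0 = 0.017964, so τ_n = 0.032520.
Rearranging for μ₀: μ₀ = (μ_n·τ_n − τ_data·x̄)/τ₀ = (18.7071·0.032520 − 0.017964·5.1) / 0.014556 = 0.516738/0.014556 ≈ 35.5.

μ₀ = 35.5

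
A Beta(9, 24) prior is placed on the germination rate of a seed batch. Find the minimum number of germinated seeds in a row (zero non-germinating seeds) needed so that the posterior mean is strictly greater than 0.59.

After k germinated seeds and 0 non-germinating seeds the posterior is Beta(9+k, 24), with mean (9+k)/(9+24+k).
Set (9+k)/(33+k) > 0.59 and solve: k > (0.59·33 − 9)/(1 − 0.59) = 25.537.
The smallest integer exceeding 25.537 is 26.

k = 26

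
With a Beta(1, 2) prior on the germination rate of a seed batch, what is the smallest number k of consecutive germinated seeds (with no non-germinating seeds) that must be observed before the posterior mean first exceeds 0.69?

k = 4

After k germinated seeds and 0 non-germinating seeds the posterior is Beta(1+k, 2), with mean (1+k)/(1+2+k).
Set (1+k)/(3+k) > 0.69 and solve: k > (0.69·3 − 1)/(1 − 0.69) = 3.452.
The smallest integer exceeding 3.452 is 4, and checking k=4: (5)/(7) = 0.7143 > 0.69.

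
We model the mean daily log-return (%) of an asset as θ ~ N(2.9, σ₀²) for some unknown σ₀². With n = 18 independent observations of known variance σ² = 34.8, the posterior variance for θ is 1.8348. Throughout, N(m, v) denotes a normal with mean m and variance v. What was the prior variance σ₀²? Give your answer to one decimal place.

σ₀² = 36.0

Posterior precision equals prior precision plus data precision: 1/σ_n² = 1/σ₀² + n/σ².
So 1/σ₀² = 1/1.8348 − 18/34.8 = 0.545019 − 0.517241 = 0.027778.
Hence σ₀² = 1/0.027778 ≈ 36.0.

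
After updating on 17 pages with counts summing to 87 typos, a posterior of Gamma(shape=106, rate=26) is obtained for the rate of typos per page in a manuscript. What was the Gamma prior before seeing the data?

Gamma(shape=19, rate=9)

Gamma–Poisson conjugacy: posterior shape = α + Σxᵢ, posterior rate = β + n.
So α = 106 − 87 = 19 and β = 26 − 17 = 9.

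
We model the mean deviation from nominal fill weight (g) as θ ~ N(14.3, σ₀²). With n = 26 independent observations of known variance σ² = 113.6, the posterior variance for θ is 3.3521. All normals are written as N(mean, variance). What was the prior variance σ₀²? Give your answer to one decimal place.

Posterior precision equals prior precision plus data precision: 1/σ_n² = 1/σ₀² + n/σ².
So 1/σ₀² = 1/3.3521 − 26/113.6 = 0.298320 − 0.228873 = 0.069447.
Hence σ₀² = 1/0.069447 ≈ 14.4.

σ₀² = 14.4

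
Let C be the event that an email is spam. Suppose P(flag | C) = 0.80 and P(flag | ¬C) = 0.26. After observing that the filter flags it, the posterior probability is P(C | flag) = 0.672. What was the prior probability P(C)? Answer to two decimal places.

P(C) = 0.40

In odds form, posterior odds = prior odds × likelihood ratio, so prior odds = posterior odds ÷ LR.
Posterior odds = 0.672/(1−0.672) = 2.0488. LR = 0.80/0.26 = 3.0769.
Prior odds = 2.0488/3.0769 = 0.6659, so P(C) = 0.6659/(1+0.6659) ≈ 0.40.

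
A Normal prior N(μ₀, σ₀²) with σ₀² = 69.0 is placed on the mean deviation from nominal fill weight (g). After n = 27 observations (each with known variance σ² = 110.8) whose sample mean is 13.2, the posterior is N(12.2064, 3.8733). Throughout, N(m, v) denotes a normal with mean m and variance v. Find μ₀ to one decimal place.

μ₀ = -4.5

With known observation variance, the Normal–Normal posterior has precision τ_n = τ₀ + n/σ² and mean μ_n = (τ₀μ₀ + (n/σ²)x̄)/τ_n.
Here τ₀ = 1/69.0 = 0.014493 and τ_data = 27/110.8 = 0.243682, so τ_n = 0.258175.
Rearranging for μ₀: μ₀ = (μ_n·τ_n − τ_data·x̄)/τ₀ = (12.2064·0.258175 − 0.243682·13.2) / 0.014493 = -0.065215/0.014493 ≈ -4.5.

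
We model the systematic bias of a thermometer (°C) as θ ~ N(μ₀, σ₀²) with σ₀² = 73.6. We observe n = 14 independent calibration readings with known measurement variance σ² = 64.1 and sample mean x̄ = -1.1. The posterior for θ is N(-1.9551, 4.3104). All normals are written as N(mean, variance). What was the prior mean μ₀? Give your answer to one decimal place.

With known observation variance, the Normal–Normal posterior has precision τ_n = τ₀ + n/σ² and mean μ_n = (τ₀μ₀ + (n/σ²)x̄)/τ_n.
Here τ₀ = 1/73.6 = 0.013587 and τ_data = 14/64.1 = 0.218409, so τ_n = 0.231996.
Rearranging for μ₀: μ₀ = (μ_n·τ_n − τ_data·x̄)/τ₀ = (-1.9551·0.231996 − 0.218409·-1.1) / 0.013587 = -0.213325/0.013587 ≈ -15.7.

μ₀ = -15.7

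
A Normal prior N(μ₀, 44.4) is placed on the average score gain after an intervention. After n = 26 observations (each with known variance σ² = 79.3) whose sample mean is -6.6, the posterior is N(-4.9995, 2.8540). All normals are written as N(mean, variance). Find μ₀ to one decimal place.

μ₀ = 18.3

The posterior mean is a precision-weighted average: μ_n = (τ₀μ₀ + τ_data·x̄)/(τ₀+τ_data), with τ₀=1/σ₀² and τ_data=n/σ².
Here τ₀ = 1/44.4 = 0.022523 and τ_data = 26/79.3 = 0.327869, so τ_n = 0.350392.
Rearranging for μ₀: μ₀ = (μ_n·τ_n − τ_data·x̄)/τ₀ = (-4.9995·0.350392 − 0.327869·-6.6) / 0.022523 = 0.412151/0.022523 ≈ 18.3.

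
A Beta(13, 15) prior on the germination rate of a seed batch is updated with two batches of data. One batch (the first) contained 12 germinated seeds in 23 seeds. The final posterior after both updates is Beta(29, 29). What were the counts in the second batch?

4 germinated seeds and 3 non-germinating seeds

Because Beta–binomial updating is additive in the counts, the combined data contributed (α_post−α_prior, β_post−β_prior) successes and failures.
Total across both batches: 29−13=16 germinated seeds, 29−15=14 non-germinating seeds.
Subtract the first batch: 16−12=4 germinated seeds and 14−11=3 non-germinating seeds.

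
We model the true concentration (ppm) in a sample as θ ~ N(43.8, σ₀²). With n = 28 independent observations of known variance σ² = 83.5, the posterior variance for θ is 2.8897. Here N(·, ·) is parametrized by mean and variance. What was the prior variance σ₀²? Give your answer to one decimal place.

For the Normal–Normal model with known σ², precisions add: τ_n = τ₀ + n/σ².
So 1/σ₀² = 1/2.8897 − 28/83.5 = 0.346057 − 0.335329 = 0.010728.
Hence σ₀² = 1/0.010728 ≈ 93.2.

σ₀² = 93.2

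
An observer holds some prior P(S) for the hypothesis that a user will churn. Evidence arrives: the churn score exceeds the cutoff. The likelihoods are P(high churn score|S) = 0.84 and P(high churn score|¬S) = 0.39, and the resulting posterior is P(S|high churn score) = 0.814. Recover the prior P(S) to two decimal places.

In odds form, posterior odds = prior odds × likelihood ratio, so prior odds = posterior odds ÷ LR.
Posterior odds = 0.814/(1−0.814) = 4.3763. LR = 0.84/0.39 = 2.1538.
Prior odds = 4.3763/2.1538 = 2.0319, so P(S) = 2.0319/(1+2.0319) ≈ 0.67.

P(S) = 0.67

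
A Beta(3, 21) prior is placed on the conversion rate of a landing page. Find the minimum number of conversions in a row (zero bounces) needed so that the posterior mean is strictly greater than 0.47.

k = 16

After k conversions and 0 bounces the posterior is Beta(3+k, 21), with mean (3+k)/(3+21+k).
Set (3+k)/(24+k) > 0.47 and solve: k > (0.47·24 − 3)/(1 − 0.47) = 15.623.
The smallest integer exceeding 15.623 is 16.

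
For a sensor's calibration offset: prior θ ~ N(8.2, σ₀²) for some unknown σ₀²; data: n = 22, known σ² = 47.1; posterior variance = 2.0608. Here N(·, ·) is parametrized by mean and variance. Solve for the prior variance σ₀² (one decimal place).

Posterior precision equals prior precision plus data precision: 1/σ_n² = 1/σ₀² + n/σ².
So 1/σ₀² = 1/2.0608 − 22/47.1 = 0.485248 − 0.467091 = 0.018157.
Hence σ₀² = 1/0.018157 ≈ 55.1.

σ₀² = 55.1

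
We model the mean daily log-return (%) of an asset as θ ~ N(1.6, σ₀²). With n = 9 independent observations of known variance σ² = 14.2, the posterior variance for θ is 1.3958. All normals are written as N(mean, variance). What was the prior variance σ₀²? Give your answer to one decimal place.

For the Normal–Normal model with known σ², precisions add: τ_n = τ₀ + n/σ².
So 1/σ₀² = 1/1.3958 − 9/14.2 = 0.716435 − 0.633803 = 0.082632.
Hence σ₀² = 1/0.082632 ≈ 12.1.

σ₀² = 12.1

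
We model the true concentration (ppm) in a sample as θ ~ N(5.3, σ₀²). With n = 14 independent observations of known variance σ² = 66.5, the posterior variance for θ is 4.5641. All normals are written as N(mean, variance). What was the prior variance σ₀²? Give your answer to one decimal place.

σ₀² = 116.6

For the Normal–Normal model with known σ², precisions add: τ_n = τ₀ + n/σ².
So 1/σ₀² = 1/4.5641 − 14/66.5 = 0.219101 − 0.210526 = 0.008575.
Hence σ₀² = 1/0.008575 ≈ 116.6.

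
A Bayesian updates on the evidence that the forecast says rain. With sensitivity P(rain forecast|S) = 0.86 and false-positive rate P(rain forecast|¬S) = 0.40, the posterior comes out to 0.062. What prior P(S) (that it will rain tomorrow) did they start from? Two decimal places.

P(S) = 0.03

Bayes' rule in odds form gives O(S|E) = O(S)·[P(E|S)/P(E|¬S)], hence O(S) = O(S|E)/LR.
Posterior odds = 0.062/(1−0.062) = 0.0661. LR = 0.86/0.40 = 2.1500.
Prior odds = 0.0661/2.1500 = 0.0307, so P(S) = 0.0307/(1+0.0307) ≈ 0.03.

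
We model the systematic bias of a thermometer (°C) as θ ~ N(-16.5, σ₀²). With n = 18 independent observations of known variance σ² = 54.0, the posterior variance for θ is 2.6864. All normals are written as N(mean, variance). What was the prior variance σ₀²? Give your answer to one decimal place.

σ₀² = 25.7

For the Normal–Normal model with known σ², precisions add: τ_n = τ₀ + n/σ².
So 1/σ₀² = 1/2.6864 − 18/54.0 = 0.372245 − 0.333333 = 0.038912.
Hence σ₀² = 1/0.038912 ≈ 25.7.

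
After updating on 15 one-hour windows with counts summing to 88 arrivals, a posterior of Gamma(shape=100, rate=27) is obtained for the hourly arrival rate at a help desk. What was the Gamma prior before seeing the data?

A Gamma(α, β) prior (rate parametrization) on a Poisson rate with n observations summing to S gives posterior Gamma(α+S, β+n).
So α = 100 − 88 = 12 and β = 27 − 15 = 12.

Gamma(shape=12, rate=12)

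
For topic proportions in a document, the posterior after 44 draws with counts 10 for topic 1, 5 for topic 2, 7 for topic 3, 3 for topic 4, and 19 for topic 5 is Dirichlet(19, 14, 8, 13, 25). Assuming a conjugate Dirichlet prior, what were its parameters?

For a Dirichlet(α) prior with multinomial counts c, the posterior is Dirichlet(α + c) componentwise.
Subtract each count from the matching posterior parameter: 19−10=9, 14−5=9, 8−7=1, 13−3=10, 25−19=6.

Dirichlet(9, 9, 1, 10, 6)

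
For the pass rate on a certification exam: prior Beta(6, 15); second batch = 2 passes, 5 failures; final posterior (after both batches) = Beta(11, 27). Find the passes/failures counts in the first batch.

3 passes and 7 failures

Because Beta–binomial updating is additive in the counts, the combined data contributed (α_post−α_prior, β_post−β_prior) successes and failures.
Total across both batches: 11−6=5 passes, 27−15=12 failures.
Subtract the second batch: 5−2=3 passes and 12−5=7 failures.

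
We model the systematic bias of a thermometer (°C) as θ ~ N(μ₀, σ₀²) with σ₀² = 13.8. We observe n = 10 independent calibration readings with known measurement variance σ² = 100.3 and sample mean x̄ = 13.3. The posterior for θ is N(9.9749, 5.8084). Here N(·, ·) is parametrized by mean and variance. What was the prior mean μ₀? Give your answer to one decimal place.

μ₀ = 5.4

The posterior mean is a precision-weighted average: μ_n = (τ₀μ₀ + τ_data·x̄)/(τ₀+τ_data), with τ₀=1/σ₀² and τ_data=n/σ².
Here τ₀ = 1/13.8 = 0.072464 and τ_data = 10/100.3 = 0.099701, so τ_n = 0.172165.
Rearranging for μ₀: μ₀ = (μ_n·τ_n − τ_data·x̄)/τ₀ = (9.9749·0.172165 − 0.099701·13.3) / 0.072464 = 0.391305/0.072464 ≈ 5.4.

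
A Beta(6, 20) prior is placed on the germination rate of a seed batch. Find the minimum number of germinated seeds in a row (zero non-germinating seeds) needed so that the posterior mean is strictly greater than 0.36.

k = 6

After k germinated seeds and 0 non-germinating seeds the posterior is Beta(6+k, 20), with mean (6+k)/(6+20+k).
Set (6+k)/(26+k) > 0.36 and solve: k > (0.36·26 − 6)/(1 − 0.36) = 5.250.
The smallest integer exceeding 5.250 is 6, and checking k=6: (12)/(32) = 0.3750 > 0.36.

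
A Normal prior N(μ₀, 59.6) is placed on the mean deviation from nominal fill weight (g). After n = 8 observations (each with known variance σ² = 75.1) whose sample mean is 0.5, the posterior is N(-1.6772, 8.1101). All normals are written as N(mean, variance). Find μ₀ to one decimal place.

With known observation variance, the Normal–Normal posterior has precision τ_n = τ₀ + n/σ² and mean μ_n = (τ₀μ₀ + (n/σ²)x̄)/τ_n.
Here τ₀ = 1/59.6 = 0.016779 and τ_data = 8/75.1 = 0.106525, so τ_n = 0.123304.
Rearranging for μ₀: μ₀ = (μ_n·τ_n − τ_data·x̄)/τ₀ = (-1.6772·0.123304 − 0.106525·0.5) / 0.016779 = -0.260068/0.016779 ≈ -15.5.

μ₀ = -15.5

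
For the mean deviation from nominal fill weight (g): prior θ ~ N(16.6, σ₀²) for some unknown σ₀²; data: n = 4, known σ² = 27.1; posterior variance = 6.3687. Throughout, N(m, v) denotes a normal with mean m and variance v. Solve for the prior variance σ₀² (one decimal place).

For the Normal–Normal model with known σ², precisions add: τ_n = τ₀ + n/σ².
So 1/σ₀² = 1/6.3687 − 4/27.1 = 0.157018 − 0.147601 = 0.009417.
Hence σ₀² = 1/0.009417 ≈ 106.2.

σ₀² = 106.2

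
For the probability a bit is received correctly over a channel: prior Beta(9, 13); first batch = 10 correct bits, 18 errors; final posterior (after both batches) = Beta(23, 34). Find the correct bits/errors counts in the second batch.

Because Beta–binomial updating is additive in the counts, the combined data contributed (α_post−α_prior, β_post−β_prior) successes and failures.
Total across both batches: 23−9=14 correct bits, 34−13=21 errors.
Subtract the first batch: 14−10=4 correct bits and 21−18=3 errors.

4 correct bits and 3 errors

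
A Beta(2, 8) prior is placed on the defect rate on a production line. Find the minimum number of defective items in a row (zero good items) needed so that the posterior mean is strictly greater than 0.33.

k = 2

After k defective items and 0 good items the posterior is Beta(2+k, 8), with mean (2+k)/(2+8+k).
Set (2+k)/(10+k) > 0.33 and solve: k > (0.33·10 − 2)/(1 − 0.33) = 1.940.
The smallest integer exceeding 1.940 is 2, and checking k=2: (4)/(12) = 0.3333 > 0.33.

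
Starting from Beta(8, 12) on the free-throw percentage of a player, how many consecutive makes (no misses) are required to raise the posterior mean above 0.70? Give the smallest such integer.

After k makes and 0 misses the posterior is Beta(8+k, 12), with mean (8+k)/(8+12+k).
Set (8+k)/(20+k) > 0.70 and solve: k > (0.70·20 − 8)/(1 − 0.70) = 20.000.
The smallest integer exceeding 20.000 is 21.

k = 21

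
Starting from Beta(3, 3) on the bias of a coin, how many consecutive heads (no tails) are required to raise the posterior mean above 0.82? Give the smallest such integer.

k = 11

After k heads and 0 tails the posterior is Beta(3+k, 3), with mean (3+k)/(3+3+k).
Set (3+k)/(6+k) > 0.82 and solve: k > (0.82·6 − 3)/(1 − 0.82) = 10.667.
The smallest integer exceeding 10.667 is 11, and checking k=11: (14)/(17) = 0.8235 > 0.82.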